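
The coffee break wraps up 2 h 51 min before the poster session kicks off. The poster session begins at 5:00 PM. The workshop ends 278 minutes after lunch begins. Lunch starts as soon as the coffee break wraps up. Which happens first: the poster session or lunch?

lunch

The coffee break ends at 5:00 PM − 171 min = 2:09 PM.
So lunch starts at 2:09 PM.
The poster session starts at 5:00 PM and lunch starts at 2:09 PM, so lunch is first.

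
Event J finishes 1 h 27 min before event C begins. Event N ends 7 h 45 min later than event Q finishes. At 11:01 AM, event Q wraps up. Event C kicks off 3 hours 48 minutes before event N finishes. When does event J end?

1:31 PM

Event N ends at 11:01 AM + 465 min = 6:46 PM.
Event C starts at 6:46 PM − 228 min = 2:58 PM.
Event J ends at 2:58 PM − 87 min = 1:31 PM.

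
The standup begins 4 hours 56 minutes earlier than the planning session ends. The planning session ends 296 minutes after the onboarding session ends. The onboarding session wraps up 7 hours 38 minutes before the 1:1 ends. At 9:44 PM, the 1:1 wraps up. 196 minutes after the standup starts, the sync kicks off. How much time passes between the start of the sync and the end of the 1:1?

The onboarding session ends at 9:44 PM − 458 min = 2:06 PM.
The planning session ends at 2:06 PM + 296 min = 7:02 PM.
The standup starts at 7:02 PM − 296 min = 2:06 PM.
The sync starts at 2:06 PM + 196 min = 5:22 PM.
From 5:22 PM to 9:44 PM is 4 hours 22 minutes.

4 hours 22 minutes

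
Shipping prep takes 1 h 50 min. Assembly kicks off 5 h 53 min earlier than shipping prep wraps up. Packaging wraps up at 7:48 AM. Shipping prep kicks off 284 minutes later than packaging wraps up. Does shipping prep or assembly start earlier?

Shipping prep starts at 7:48 AM + 284 min = 12:32 PM.
Shipping prep ends at 12:32 PM + 110 min = 2:22 PM.
Assembly starts at 2:22 PM − 353 min = 8:29 AM.
Shipping prep starts at 12:32 PM and assembly starts at 8:29 AM, so assembly is first.

assembly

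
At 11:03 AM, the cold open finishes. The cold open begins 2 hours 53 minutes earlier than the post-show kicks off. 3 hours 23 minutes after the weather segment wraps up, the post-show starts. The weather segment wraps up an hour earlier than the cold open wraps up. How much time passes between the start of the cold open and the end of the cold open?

30 minutes

The weather segment ends at 11:03 AM − 60 min = 10:03 AM.
The post-show starts at 10:03 AM + 203 min = 1:26 PM.
The cold open starts at 1:26 PM − 173 min = 10:33 AM.
From 10:33 AM to 11:03 AM is 30 minutes.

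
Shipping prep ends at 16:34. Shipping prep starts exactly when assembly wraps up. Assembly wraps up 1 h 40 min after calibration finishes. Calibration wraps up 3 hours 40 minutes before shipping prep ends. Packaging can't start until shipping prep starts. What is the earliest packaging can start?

14:34

Calibration ends at 16:34 − 220 min = 12:54.
Assembly ends at 12:54 + 100 min = 14:34.
So shipping prep starts at 14:34.
Packaging is bounded by shipping prep, so the earliest it can start is 14:34.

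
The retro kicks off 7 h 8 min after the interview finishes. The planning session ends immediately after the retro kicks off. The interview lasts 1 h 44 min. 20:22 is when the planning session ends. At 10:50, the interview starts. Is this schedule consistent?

The interview ends at 10:50 + 104 min = 12:34.
The retro starts at 12:34 + 428 min = 19:42.
So the planning session ends at 19:42.
But the planning session is also said to end at 20:22 — a 40-minute conflict.

No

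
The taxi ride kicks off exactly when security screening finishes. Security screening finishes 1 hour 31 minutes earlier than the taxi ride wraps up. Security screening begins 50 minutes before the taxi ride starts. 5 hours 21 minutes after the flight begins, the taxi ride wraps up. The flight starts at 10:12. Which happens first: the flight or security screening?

the flight

The taxi ride ends at 10:12 + 321 min = 15:33.
Security screening ends at 15:33 − 91 min = 14:02.
So the taxi ride starts at 14:02.
Security screening starts at 14:02 − 50 min = 13:12.
The flight starts at 10:12 and security screening starts at 13:12, so the flight is first.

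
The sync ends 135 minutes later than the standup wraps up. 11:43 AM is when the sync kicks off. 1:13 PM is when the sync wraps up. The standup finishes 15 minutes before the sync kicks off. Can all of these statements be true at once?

The standup ends at 11:43 AM − 15 min = 11:28 AM.
The sync ends at 11:28 AM + 135 min = 1:43 PM.
But the sync is also said to end at 1:13 PM — a 30-minute conflict.

No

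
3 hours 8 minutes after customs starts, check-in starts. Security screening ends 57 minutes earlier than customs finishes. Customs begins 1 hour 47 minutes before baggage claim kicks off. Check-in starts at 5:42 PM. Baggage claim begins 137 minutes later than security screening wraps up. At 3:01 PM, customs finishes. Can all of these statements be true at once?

Security screening ends at 3:01 PM − 57 min = 2:04 PM.
Baggage claim starts at 2:04 PM + 137 min = 4:21 PM.
Customs starts at 4:21 PM − 107 min = 2:34 PM.
Check-in starts at 2:34 PM + 188 min = 5:42 PM.
That matches the stated 5:42 PM, so the schedule is consistent.

Yes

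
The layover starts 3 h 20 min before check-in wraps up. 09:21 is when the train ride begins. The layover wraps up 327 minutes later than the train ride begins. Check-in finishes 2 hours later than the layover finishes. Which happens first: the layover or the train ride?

The layover ends at 09:21 + 327 min = 14:48.
Check-in ends at 14:48 + 120 min = 16:48.
The layover starts at 16:48 − 200 min = 13:28.
The layover starts at 13:28 and the train ride starts at 09:21, so the train ride is first.

the train ride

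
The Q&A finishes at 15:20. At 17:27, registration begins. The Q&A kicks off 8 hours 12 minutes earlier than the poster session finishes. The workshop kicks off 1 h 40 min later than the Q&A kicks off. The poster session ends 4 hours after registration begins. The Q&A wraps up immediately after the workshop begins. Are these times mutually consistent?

The poster session ends at 17:27 + 240 min = 21:27.
The Q&A starts at 21:27 − 492 min = 13:15.
The workshop starts at 13:15 + 100 min = 14:55.
So the Q&A ends at 14:55.
But the Q&A is also said to end at 15:20 — a 25-minute conflict.

No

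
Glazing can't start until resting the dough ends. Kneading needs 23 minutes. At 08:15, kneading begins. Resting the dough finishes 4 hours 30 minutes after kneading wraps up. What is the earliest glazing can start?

13:08

Kneading ends at 08:15 + 23 min = 08:38.
Resting the dough ends at 08:38 + 270 min = 13:08.
Glazing is bounded by resting the dough, so the earliest it can start is 13:08.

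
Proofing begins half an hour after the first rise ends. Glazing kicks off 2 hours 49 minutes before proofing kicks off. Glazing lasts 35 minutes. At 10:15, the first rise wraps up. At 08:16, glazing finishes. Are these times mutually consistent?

Proofing starts at 10:15 + 30 min = 10:45.
Glazing starts at 10:45 − 169 min = 07:56.
Glazing ends at 07:56 + 35 min = 08:31.
But glazing is also said to end at 08:16 — a 15-minute conflict.

No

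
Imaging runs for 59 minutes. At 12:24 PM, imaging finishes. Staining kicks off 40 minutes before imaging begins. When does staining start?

Imaging starts at 12:24 PM − 59 min = 11:25 AM.
Staining starts at 11:25 AM − 40 min = 10:45 AM.

10:45 AM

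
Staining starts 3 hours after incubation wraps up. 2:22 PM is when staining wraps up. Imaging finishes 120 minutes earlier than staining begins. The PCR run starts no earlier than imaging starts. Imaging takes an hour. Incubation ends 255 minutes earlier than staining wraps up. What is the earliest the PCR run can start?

Incubation ends at 2:22 PM − 255 min = 10:07 AM.
Staining starts at 10:07 AM + 180 min = 1:07 PM.
Imaging ends at 1:07 PM − 120 min = 11:07 AM.
Imaging starts at 11:07 AM − 60 min = 10:07 AM.
The PCR run is bounded by imaging, so the earliest it can start is 10:07 AM.

10:07 AM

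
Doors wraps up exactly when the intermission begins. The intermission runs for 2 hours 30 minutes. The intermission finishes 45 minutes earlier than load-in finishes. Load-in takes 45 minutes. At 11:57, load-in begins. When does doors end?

09:27

Load-in ends at 11:57 + 45 min = 12:42.
The intermission ends at 12:42 − 45 min = 11:57.
The intermission starts at 11:57 − 150 min = 09:27.
So doors ends at 09:27.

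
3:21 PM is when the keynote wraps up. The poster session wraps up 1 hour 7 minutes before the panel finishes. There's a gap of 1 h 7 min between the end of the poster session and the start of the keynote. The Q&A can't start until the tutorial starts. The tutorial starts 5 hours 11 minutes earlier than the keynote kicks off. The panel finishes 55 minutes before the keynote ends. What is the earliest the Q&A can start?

9:15 AM

The panel ends at 3:21 PM − 55 min = 2:26 PM.
The poster session ends at 2:26 PM − 67 min = 1:19 PM.
The keynote starts at 1:19 PM + 67 min = 2:26 PM.
The tutorial starts at 2:26 PM − 311 min = 9:15 AM.
The Q&A is bounded by the tutorial, so the earliest it can start is 9:15 AM.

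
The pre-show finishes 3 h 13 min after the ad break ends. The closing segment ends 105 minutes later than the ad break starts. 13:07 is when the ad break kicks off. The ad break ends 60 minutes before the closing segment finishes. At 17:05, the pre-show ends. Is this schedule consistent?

The closing segment ends at 13:07 + 105 min = 14:52.
The ad break ends at 14:52 − 60 min = 13:52.
The pre-show ends at 13:52 + 193 min = 17:05.
That matches the stated 17:05, so the schedule is consistent.

Yes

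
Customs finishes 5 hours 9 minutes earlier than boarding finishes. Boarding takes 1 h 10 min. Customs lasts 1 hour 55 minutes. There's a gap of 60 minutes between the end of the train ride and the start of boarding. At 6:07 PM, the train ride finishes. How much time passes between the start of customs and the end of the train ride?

4 hours 54 minutes

Boarding starts at 6:07 PM + 60 min = 7:07 PM.
Boarding ends at 7:07 PM + 70 min = 8:17 PM.
Customs ends at 8:17 PM − 309 min = 3:08 PM.
Customs starts at 3:08 PM − 115 min = 1:13 PM.
From 1:13 PM to 6:07 PM is 4 hours 54 minutes.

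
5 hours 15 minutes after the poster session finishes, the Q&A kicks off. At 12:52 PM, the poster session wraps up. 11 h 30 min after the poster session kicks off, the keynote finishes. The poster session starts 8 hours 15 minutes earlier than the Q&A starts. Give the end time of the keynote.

9:22 PM

The Q&A starts at 12:52 PM + 315 min = 6:07 PM.
The poster session starts at 6:07 PM − 495 min = 9:52 AM.
The keynote ends at 9:52 AM + 690 min = 9:22 PM.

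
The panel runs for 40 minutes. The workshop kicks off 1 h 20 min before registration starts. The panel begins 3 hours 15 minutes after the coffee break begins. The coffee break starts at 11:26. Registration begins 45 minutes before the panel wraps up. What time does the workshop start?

The panel starts at 11:26 + 195 min = 14:41.
The panel ends at 14:41 + 40 min = 15:21.
Registration starts at 15:21 − 45 min = 14:36.
The workshop starts at 14:36 − 80 min = 13:16.

13:16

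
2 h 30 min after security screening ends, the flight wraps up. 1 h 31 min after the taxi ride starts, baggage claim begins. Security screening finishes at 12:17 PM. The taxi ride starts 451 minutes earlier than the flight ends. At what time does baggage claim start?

8:47 AM

The flight ends at 12:17 PM + 150 min = 2:47 PM.
The taxi ride starts at 2:47 PM − 451 min = 7:16 AM.
Baggage claim starts at 7:16 AM + 91 min = 8:47 AM.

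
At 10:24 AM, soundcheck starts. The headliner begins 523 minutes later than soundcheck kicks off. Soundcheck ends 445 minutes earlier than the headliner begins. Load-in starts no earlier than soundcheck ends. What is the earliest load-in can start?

The headliner starts at 10:24 AM + 523 min = 7:07 PM.
Soundcheck ends at 7:07 PM − 445 min = 11:42 AM.
Load-in is bounded by soundcheck, so the earliest it can start is 11:42 AM.

11:42 AM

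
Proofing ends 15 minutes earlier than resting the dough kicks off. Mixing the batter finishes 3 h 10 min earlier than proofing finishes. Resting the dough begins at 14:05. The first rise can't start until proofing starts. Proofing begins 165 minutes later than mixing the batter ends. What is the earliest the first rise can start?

Proofing ends at 14:05 − 15 min = 13:50.
Mixing the batter ends at 13:50 − 190 min = 10:40.
Proofing starts at 10:40 + 165 min = 13:25.
The first rise is bounded by proofing, so the earliest it can start is 13:25.

13:25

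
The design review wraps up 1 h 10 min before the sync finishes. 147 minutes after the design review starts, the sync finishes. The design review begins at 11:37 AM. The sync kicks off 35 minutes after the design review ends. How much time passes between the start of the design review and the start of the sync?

The sync ends at 11:37 AM + 147 min = 2:04 PM.
The design review ends at 2:04 PM − 70 min = 12:54 PM.
The sync starts at 12:54 PM + 35 min = 1:29 PM.
From 11:37 AM to 1:29 PM is 1 hour 52 minutes.

1 hour 52 minutes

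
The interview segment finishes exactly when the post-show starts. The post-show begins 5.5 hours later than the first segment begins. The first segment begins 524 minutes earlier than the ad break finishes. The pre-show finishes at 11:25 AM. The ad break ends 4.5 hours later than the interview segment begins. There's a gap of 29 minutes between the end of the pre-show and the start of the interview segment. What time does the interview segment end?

1:10 PM

The interview segment starts at 11:25 AM + 29 min = 11:54 AM.
The ad break ends at 11:54 AM + 270 min = 4:24 PM.
The first segment starts at 4:24 PM − 524 min = 7:40 AM.
The post-show starts at 7:40 AM + 330 min = 1:10 PM.
So the interview segment ends at 1:10 PM.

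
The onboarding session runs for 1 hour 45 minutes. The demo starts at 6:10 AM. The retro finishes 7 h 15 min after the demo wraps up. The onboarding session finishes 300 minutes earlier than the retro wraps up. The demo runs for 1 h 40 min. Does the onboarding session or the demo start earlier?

The demo ends at 6:10 AM + 100 min = 7:50 AM.
The retro ends at 7:50 AM + 435 min = 3:05 PM.
The onboarding session ends at 3:05 PM − 300 min = 10:05 AM.
The onboarding session starts at 10:05 AM − 105 min = 8:20 AM.
The onboarding session starts at 8:20 AM and the demo starts at 6:10 AM, so the demo is first.

the demo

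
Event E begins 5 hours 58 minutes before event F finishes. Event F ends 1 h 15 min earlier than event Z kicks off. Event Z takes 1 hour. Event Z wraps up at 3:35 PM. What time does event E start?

Event Z starts at 3:35 PM − 60 min = 2:35 PM.
Event F ends at 2:35 PM − 75 min = 1:20 PM.
Event E starts at 1:20 PM − 358 min = 7:22 AM.

7:22 AM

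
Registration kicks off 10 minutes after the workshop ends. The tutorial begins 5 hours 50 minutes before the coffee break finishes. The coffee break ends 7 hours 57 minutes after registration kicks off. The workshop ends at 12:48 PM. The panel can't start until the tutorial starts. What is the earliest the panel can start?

Registration starts at 12:48 PM + 10 min = 12:58 PM.
The coffee break ends at 12:58 PM + 477 min = 8:55 PM.
The tutorial starts at 8:55 PM − 350 min = 3:05 PM.
The panel is bounded by the tutorial, so the earliest it can start is 3:05 PM.

3:05 PM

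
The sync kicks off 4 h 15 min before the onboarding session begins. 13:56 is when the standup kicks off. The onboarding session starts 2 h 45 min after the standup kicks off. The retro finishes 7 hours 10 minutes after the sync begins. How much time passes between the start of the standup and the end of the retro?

5 h 40 min

The onboarding session starts at 13:56 + 165 min = 16:41.
The sync starts at 16:41 − 255 min = 12:26.
The retro ends at 12:26 + 430 min = 19:36.
From 13:56 to 19:36 is 5 h 40 min.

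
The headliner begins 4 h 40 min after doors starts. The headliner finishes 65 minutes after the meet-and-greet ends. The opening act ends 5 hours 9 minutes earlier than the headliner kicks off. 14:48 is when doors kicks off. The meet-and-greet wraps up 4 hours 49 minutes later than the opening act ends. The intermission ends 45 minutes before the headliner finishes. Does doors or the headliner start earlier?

doors

The headliner starts at 14:48 + 280 min = 19:28.
Doors starts at 14:48 and the headliner starts at 19:28, so doors is first.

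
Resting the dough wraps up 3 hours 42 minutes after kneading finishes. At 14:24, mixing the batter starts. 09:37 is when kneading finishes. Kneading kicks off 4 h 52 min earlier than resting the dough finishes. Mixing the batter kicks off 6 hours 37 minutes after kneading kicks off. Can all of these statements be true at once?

No

Resting the dough ends at 09:37 + 222 min = 13:19.
Kneading starts at 13:19 − 292 min = 08:27.
Mixing the batter starts at 08:27 + 397 min = 15:04.
But mixing the batter is also said to start at 14:24 — a 40-minute conflict.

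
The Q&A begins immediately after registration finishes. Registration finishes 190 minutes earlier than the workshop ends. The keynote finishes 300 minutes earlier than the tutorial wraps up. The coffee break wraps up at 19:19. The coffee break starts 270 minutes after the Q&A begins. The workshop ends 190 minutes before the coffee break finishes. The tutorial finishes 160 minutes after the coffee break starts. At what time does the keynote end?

The workshop ends at 19:19 − 190 min = 16:09.
Registration ends at 16:09 − 190 min = 12:59.
So the Q&A starts at 12:59.
The coffee break starts at 12:59 + 270 min = 17:29.
The tutorial ends at 17:29 + 160 min = 20:09.
The keynote ends at 20:09 − 300 min = 15:09.

15:09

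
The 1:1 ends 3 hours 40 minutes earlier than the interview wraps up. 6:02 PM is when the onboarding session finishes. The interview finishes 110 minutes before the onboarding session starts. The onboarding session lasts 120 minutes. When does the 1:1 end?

The onboarding session starts at 6:02 PM − 120 min = 4:02 PM.
The interview ends at 4:02 PM − 110 min = 2:12 PM.
The 1:1 ends at 2:12 PM − 220 min = 10:32 AM.

10:32 AM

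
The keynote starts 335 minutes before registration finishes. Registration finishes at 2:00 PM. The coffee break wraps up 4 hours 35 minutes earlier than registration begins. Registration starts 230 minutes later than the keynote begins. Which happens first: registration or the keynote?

the keynote

The keynote starts at 2:00 PM − 335 min = 8:25 AM.
Registration starts at 8:25 AM + 230 min = 12:15 PM.
Registration starts at 12:15 PM and the keynote starts at 8:25 AM, so the keynote is first.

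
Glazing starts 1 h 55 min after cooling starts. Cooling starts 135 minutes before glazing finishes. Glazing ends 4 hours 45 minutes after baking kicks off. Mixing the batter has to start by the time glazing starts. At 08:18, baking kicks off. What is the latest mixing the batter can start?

12:43

Glazing ends at 08:18 + 285 min = 13:03.
Cooling starts at 13:03 − 135 min = 10:48.
Glazing starts at 10:48 + 115 min = 12:43.
Mixing the batter is bounded by glazing, so the latest it can start is 12:43.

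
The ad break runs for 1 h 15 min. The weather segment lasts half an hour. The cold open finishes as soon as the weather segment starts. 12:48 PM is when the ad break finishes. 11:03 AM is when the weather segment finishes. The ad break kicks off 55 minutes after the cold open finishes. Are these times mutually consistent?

No

The weather segment starts at 11:03 AM − 30 min = 10:33 AM.
So the cold open ends at 10:33 AM.
The ad break starts at 10:33 AM + 55 min = 11:28 AM.
The ad break ends at 11:28 AM + 75 min = 12:43 PM.
But the ad break is also said to end at 12:48 PM — a 5-minute conflict.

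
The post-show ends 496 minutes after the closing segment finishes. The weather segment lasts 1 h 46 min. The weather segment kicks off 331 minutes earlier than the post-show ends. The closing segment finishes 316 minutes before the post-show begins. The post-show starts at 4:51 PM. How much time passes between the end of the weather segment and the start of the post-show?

The closing segment ends at 4:51 PM − 316 min = 11:35 AM.
The post-show ends at 11:35 AM + 496 min = 7:51 PM.
The weather segment starts at 7:51 PM − 331 min = 2:20 PM.
The weather segment ends at 2:20 PM + 106 min = 4:06 PM.
From 4:06 PM to 4:51 PM is 45 minutes.

45 minutes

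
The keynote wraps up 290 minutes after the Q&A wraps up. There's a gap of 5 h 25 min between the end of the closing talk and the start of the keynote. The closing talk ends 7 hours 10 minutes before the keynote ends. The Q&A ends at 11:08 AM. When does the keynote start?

The keynote ends at 11:08 AM + 290 min = 3:58 PM.
The closing talk ends at 3:58 PM − 430 min = 8:48 AM.
The keynote starts at 8:48 AM + 325 min = 2:13 PM.

2:13 PM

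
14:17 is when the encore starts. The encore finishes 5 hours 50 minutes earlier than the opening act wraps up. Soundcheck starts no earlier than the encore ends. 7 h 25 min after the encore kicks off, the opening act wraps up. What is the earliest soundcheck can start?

The opening act ends at 14:17 + 445 min = 21:42.
The encore ends at 21:42 − 350 min = 15:52.
Soundcheck is bounded by the encore, so the earliest it can start is 15:52.

15:52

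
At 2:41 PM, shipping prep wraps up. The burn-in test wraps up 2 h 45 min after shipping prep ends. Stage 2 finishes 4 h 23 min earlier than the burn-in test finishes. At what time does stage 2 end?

1:03 PM

The burn-in test ends at 2:41 PM + 165 min = 5:26 PM.
Stage 2 ends at 5:26 PM − 263 min = 1:03 PM.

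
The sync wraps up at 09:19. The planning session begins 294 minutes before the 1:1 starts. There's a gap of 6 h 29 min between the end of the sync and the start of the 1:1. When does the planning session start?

The 1:1 starts at 09:19 + 389 min = 15:48.
The planning session starts at 15:48 − 294 min = 10:54.

10:54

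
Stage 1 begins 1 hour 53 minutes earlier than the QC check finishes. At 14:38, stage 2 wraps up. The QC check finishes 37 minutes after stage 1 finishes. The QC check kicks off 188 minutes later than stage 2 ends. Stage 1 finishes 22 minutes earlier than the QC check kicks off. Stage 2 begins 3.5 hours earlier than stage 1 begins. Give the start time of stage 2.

12:38

The QC check starts at 14:38 + 188 min = 17:46.
Stage 1 ends at 17:46 − 22 min = 17:24.
The QC check ends at 17:24 + 37 min = 18:01.
Stage 1 starts at 18:01 − 113 min = 16:08.
Stage 2 starts at 16:08 − 210 min = 12:38.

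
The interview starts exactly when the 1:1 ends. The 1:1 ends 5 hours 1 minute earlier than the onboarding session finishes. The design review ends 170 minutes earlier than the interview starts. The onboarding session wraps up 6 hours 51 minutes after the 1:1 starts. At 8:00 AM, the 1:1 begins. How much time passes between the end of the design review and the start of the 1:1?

The onboarding session ends at 8:00 AM + 411 min = 2:51 PM.
The 1:1 ends at 2:51 PM − 301 min = 9:50 AM.
So the interview starts at 9:50 AM.
The design review ends at 9:50 AM − 170 min = 7:00 AM.
From 7:00 AM to 8:00 AM is 1 hour.

1 hour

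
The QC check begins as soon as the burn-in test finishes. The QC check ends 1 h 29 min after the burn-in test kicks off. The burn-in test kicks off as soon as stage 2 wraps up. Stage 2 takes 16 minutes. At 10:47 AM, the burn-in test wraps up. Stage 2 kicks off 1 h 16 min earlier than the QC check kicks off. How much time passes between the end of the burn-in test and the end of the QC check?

29 minutes

The QC check starts at 10:47 AM.
Stage 2 starts at 10:47 AM − 76 min = 9:31 AM.
Stage 2 ends at 9:31 AM + 16 min = 9:47 AM.
So the burn-in test starts at 9:47 AM.
The QC check ends at 9:47 AM + 89 min = 11:16 AM.
From 10:47 AM to 11:16 AM is 29 minutes.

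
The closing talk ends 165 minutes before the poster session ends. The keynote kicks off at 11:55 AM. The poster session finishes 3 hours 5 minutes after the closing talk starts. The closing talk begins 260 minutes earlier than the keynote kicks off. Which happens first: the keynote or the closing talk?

The closing talk starts at 11:55 AM − 260 min = 7:35 AM.
The keynote starts at 11:55 AM and the closing talk starts at 7:35 AM, so the closing talk is first.

the closing talk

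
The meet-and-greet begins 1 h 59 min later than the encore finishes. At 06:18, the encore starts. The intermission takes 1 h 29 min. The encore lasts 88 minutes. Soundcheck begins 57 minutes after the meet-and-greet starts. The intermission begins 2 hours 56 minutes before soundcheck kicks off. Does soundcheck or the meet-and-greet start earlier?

The encore ends at 06:18 + 88 min = 07:46.
The meet-and-greet starts at 07:46 + 119 min = 09:45.
Soundcheck starts at 09:45 + 57 min = 10:42.
Soundcheck starts at 10:42 and the meet-and-greet starts at 09:45, so the meet-and-greet is first.

the meet-and-greet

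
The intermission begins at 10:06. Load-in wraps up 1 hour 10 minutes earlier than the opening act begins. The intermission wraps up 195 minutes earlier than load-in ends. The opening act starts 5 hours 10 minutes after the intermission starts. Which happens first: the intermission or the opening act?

the intermission

The opening act starts at 10:06 + 310 min = 15:16.
The intermission starts at 10:06 and the opening act starts at 15:16, so the intermission is first.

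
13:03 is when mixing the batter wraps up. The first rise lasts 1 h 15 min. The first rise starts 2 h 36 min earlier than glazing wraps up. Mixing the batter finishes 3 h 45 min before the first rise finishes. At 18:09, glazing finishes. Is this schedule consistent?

Yes

The first rise starts at 18:09 − 156 min = 15:33.
The first rise ends at 15:33 + 75 min = 16:48.
Mixing the batter ends at 16:48 − 225 min = 13:03.
That matches the stated 13:03, so the schedule is consistent.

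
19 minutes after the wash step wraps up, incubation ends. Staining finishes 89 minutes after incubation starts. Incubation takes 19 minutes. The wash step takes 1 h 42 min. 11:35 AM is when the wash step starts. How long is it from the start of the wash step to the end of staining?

The wash step ends at 11:35 AM + 102 min = 1:17 PM.
Incubation ends at 1:17 PM + 19 min = 1:36 PM.
Incubation starts at 1:36 PM − 19 min = 1:17 PM.
Staining ends at 1:17 PM + 89 min = 2:46 PM.
From 11:35 AM to 2:46 PM is 3 h 11 min.

3 h 11 min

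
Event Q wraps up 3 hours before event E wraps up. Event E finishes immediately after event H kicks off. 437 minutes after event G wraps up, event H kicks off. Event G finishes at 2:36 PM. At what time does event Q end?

6:53 PM

Event H starts at 2:36 PM + 437 min = 9:53 PM.
So event E ends at 9:53 PM.
Event Q ends at 9:53 PM − 180 min = 6:53 PM.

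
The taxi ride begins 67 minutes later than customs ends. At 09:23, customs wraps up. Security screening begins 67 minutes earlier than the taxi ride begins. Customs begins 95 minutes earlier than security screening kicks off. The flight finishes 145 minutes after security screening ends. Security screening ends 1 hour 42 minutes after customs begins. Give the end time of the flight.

11:55

The taxi ride starts at 09:23 + 67 min = 10:30.
Security screening starts at 10:30 − 67 min = 09:23.
Customs starts at 09:23 − 95 min = 07:48.
Security screening ends at 07:48 + 102 min = 09:30.
The flight ends at 09:30 + 145 min = 11:55.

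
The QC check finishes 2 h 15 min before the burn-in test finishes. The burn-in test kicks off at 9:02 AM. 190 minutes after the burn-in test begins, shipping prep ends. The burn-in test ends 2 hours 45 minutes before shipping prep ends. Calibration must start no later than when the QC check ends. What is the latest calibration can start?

7:12 AM

Shipping prep ends at 9:02 AM + 190 min = 12:12 PM.
The burn-in test ends at 12:12 PM − 165 min = 9:27 AM.
The QC check ends at 9:27 AM − 135 min = 7:12 AM.
Calibration is bounded by the QC check, so the latest it can start is 7:12 AM.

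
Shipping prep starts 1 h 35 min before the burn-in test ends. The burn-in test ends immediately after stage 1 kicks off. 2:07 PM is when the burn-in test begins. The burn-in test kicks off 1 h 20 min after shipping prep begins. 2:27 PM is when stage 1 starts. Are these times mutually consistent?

No

The burn-in test ends at 2:27 PM.
Shipping prep starts at 2:27 PM − 95 min = 12:52 PM.
The burn-in test starts at 12:52 PM + 80 min = 2:12 PM.
But the burn-in test is also said to start at 2:07 PM — a 5-minute conflict.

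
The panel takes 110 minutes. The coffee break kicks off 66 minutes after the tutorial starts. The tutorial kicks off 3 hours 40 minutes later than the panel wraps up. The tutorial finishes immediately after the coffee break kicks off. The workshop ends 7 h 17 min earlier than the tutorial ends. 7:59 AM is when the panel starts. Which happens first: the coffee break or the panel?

the panel

The panel ends at 7:59 AM + 110 min = 9:49 AM.
The tutorial starts at 9:49 AM + 220 min = 1:29 PM.
The coffee break starts at 1:29 PM + 66 min = 2:35 PM.
The coffee break starts at 2:35 PM and the panel starts at 7:59 AM, so the panel is first.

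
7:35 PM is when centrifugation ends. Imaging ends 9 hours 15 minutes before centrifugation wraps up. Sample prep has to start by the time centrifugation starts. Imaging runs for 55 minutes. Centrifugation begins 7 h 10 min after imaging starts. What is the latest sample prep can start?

4:35 PM

Imaging ends at 7:35 PM − 555 min = 10:20 AM.
Imaging starts at 10:20 AM − 55 min = 9:25 AM.
Centrifugation starts at 9:25 AM + 430 min = 4:35 PM.
Sample prep is bounded by centrifugation, so the latest it can start is 4:35 PM.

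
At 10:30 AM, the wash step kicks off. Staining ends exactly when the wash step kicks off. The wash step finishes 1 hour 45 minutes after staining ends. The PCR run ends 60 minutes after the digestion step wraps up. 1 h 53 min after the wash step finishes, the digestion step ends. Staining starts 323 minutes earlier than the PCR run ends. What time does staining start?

Staining ends at 10:30 AM.
The wash step ends at 10:30 AM + 105 min = 12:15 PM.
The digestion step ends at 12:15 PM + 113 min = 2:08 PM.
The PCR run ends at 2:08 PM + 60 min = 3:08 PM.
Staining starts at 3:08 PM − 323 min = 9:45 AM.

9:45 AM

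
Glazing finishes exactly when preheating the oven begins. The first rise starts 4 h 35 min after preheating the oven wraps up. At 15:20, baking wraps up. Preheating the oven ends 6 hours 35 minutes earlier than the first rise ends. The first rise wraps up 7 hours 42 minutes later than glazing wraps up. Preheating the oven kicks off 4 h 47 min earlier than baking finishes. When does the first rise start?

Preheating the oven starts at 15:20 − 287 min = 10:33.
So glazing ends at 10:33.
The first rise ends at 10:33 + 462 min = 18:15.
Preheating the oven ends at 18:15 − 395 min = 11:40.
The first rise starts at 11:40 + 275 min = 16:15.

16:15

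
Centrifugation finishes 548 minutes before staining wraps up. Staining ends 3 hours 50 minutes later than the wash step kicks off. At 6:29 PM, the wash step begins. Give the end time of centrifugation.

1:11 PM

Staining ends at 6:29 PM + 230 min = 10:19 PM.
Centrifugation ends at 10:19 PM − 548 min = 1:11 PM.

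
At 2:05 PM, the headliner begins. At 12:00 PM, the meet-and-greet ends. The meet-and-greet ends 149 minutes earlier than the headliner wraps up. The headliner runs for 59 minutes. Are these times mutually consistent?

No

The headliner ends at 2:05 PM + 59 min = 3:04 PM.
The meet-and-greet ends at 3:04 PM − 149 min = 12:35 PM.
But the meet-and-greet is also said to end at 12:00 PM — a 35-minute conflict.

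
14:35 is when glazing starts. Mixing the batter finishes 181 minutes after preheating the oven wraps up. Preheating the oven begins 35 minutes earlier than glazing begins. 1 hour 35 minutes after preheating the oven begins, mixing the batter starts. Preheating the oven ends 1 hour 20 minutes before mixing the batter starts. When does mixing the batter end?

17:16

Preheating the oven starts at 14:35 − 35 min = 14:00.
Mixing the batter starts at 14:00 + 95 min = 15:35.
Preheating the oven ends at 15:35 − 80 min = 14:15.
Mixing the batter ends at 14:15 + 181 min = 17:16.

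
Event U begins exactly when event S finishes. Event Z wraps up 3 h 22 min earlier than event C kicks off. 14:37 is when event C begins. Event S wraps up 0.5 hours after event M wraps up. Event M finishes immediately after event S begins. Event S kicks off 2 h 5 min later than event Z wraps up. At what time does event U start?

Event Z ends at 14:37 − 202 min = 11:15.
Event S starts at 11:15 + 125 min = 13:20.
So event M ends at 13:20.
Event S ends at 13:20 + 30 min = 13:50.
So event U starts at 13:50.

13:50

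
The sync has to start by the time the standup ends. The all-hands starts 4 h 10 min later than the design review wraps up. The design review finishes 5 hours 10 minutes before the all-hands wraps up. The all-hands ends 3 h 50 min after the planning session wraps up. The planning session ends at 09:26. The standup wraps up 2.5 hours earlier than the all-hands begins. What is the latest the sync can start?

09:46

The all-hands ends at 09:26 + 230 min = 13:16.
The design review ends at 13:16 − 310 min = 08:06.
The all-hands starts at 08:06 + 250 min = 12:16.
The standup ends at 12:16 − 150 min = 09:46.
The sync is bounded by the standup, so the latest it can start is 09:46.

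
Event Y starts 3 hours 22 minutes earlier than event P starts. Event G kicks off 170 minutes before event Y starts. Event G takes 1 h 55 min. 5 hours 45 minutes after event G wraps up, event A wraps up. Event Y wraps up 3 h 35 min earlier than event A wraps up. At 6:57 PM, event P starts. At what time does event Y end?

Event Y starts at 6:57 PM − 202 min = 3:35 PM.
Event G starts at 3:35 PM − 170 min = 12:45 PM.
Event G ends at 12:45 PM + 115 min = 2:40 PM.
Event A ends at 2:40 PM + 345 min = 8:25 PM.
Event Y ends at 8:25 PM − 215 min = 4:50 PM.

4:50 PM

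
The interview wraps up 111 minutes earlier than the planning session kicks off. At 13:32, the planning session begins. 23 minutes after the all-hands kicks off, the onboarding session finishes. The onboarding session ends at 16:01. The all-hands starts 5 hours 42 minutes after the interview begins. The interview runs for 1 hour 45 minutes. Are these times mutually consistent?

The interview ends at 13:32 − 111 min = 11:41.
The interview starts at 11:41 − 105 min = 09:56.
The all-hands starts at 09:56 + 342 min = 15:38.
The onboarding session ends at 15:38 + 23 min = 16:01.
That matches the stated 16:01, so the schedule is consistent.

Yes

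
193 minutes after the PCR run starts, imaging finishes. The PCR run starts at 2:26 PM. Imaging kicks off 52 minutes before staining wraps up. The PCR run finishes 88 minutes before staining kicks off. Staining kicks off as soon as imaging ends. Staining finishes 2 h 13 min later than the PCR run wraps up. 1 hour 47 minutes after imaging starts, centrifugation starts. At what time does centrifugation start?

Imaging ends at 2:26 PM + 193 min = 5:39 PM.
So staining starts at 5:39 PM.
The PCR run ends at 5:39 PM − 88 min = 4:11 PM.
Staining ends at 4:11 PM + 133 min = 6:24 PM.
Imaging starts at 6:24 PM − 52 min = 5:32 PM.
Centrifugation starts at 5:32 PM + 107 min = 7:19 PM.

7:19 PM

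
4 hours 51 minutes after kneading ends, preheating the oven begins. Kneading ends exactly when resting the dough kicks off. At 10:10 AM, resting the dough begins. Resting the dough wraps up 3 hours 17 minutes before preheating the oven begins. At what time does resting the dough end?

11:44 AM

Kneading ends at 10:10 AM.
Preheating the oven starts at 10:10 AM + 291 min = 3:01 PM.
Resting the dough ends at 3:01 PM − 197 min = 11:44 AM.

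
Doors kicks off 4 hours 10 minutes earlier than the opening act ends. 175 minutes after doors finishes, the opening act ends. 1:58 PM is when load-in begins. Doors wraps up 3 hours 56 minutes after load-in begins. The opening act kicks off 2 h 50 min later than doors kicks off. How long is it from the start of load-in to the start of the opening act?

5 h 31 min

Doors ends at 1:58 PM + 236 min = 5:54 PM.
The opening act ends at 5:54 PM + 175 min = 8:49 PM.
Doors starts at 8:49 PM − 250 min = 4:39 PM.
The opening act starts at 4:39 PM + 170 min = 7:29 PM.
From 1:58 PM to 7:29 PM is 5 h 31 min.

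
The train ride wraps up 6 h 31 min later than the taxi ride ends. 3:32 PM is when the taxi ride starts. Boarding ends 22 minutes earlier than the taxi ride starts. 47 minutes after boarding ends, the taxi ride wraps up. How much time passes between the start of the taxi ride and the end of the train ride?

6 hours 56 minutes

Boarding ends at 3:32 PM − 22 min = 3:10 PM.
The taxi ride ends at 3:10 PM + 47 min = 3:57 PM.
The train ride ends at 3:57 PM + 391 min = 10:28 PM.
From 3:32 PM to 10:28 PM is 6 hours 56 minutes.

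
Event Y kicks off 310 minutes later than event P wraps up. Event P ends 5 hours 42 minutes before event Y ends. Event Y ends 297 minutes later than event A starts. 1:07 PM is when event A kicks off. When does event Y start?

Event Y ends at 1:07 PM + 297 min = 6:04 PM.
Event P ends at 6:04 PM − 342 min = 12:22 PM.
Event Y starts at 12:22 PM + 310 min = 5:32 PM.

5:32 PM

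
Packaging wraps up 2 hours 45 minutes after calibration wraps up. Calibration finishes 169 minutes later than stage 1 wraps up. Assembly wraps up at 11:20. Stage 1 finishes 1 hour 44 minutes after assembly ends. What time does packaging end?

Stage 1 ends at 11:20 + 104 min = 13:04.
Calibration ends at 13:04 + 169 min = 15:53.
Packaging ends at 15:53 + 165 min = 18:38.

18:38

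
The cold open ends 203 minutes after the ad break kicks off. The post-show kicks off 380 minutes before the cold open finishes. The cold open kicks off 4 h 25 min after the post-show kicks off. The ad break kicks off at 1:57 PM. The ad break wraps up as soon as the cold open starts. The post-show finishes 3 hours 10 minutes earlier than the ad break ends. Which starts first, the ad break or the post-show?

The cold open ends at 1:57 PM + 203 min = 5:20 PM.
The post-show starts at 5:20 PM − 380 min = 11:00 AM.
The ad break starts at 1:57 PM and the post-show starts at 11:00 AM, so the post-show is first.

the post-show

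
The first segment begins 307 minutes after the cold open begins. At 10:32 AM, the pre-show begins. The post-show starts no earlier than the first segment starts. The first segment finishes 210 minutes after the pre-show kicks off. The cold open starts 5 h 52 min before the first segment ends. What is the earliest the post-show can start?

1:17 PM

The first segment ends at 10:32 AM + 210 min = 2:02 PM.
The cold open starts at 2:02 PM − 352 min = 8:10 AM.
The first segment starts at 8:10 AM + 307 min = 1:17 PM.
The post-show is bounded by the first segment, so the earliest it can start is 1:17 PM.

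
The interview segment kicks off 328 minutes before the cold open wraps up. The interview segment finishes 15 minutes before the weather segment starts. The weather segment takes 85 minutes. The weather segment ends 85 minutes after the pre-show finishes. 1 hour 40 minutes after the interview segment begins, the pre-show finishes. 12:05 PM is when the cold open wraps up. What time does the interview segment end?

8:02 AM

The interview segment starts at 12:05 PM − 328 min = 6:37 AM.
The pre-show ends at 6:37 AM + 100 min = 8:17 AM.
The weather segment ends at 8:17 AM + 85 min = 9:42 AM.
The weather segment starts at 9:42 AM − 85 min = 8:17 AM.
The interview segment ends at 8:17 AM − 15 min = 8:02 AM.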